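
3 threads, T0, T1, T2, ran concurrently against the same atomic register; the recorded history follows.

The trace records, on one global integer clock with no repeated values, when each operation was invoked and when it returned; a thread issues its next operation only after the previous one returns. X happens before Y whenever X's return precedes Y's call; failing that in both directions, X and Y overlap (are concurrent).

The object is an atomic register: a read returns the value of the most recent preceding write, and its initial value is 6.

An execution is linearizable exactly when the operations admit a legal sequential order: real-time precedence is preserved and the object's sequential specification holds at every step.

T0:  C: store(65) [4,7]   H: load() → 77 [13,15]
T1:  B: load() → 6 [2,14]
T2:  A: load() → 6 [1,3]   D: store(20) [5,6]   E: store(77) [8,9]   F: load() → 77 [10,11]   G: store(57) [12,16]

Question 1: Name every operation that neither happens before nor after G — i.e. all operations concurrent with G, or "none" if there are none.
G runs from 12 to 16; window-overlapping ops are concurrent
A [1,3]: before
B [2,14]: concurrent
C [4,7]: before
D [5,6]: before
E [8,9]: before
F [10,11]: before
H [13,15]: concurrent

B, H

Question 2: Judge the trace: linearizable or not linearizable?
witness order: A, B, C, D, E, F, H, G
step 1: A load() → 6 — value 6
step 2: B load() → 6 — value 6
step 3: C store(65) — value 65
step 4: D store(20) — value 20
step 5: E store(77) — value 77
step 6: F load() → 77 — value 77
step 7: H load() → 77 — value 77
step 8: G store(57) — value 57

linearizable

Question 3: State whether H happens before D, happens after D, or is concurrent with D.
H spans [13,15], D spans [5,6]
resp(D)=6 < inv(H)=13

after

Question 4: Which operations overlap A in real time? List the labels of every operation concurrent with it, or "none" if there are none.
overlap test against A [1,3]: concurrent iff the interval meets 1..3
B [2,14]: concurrent
C [4,7]: after
D [5,6]: after
E [8,9]: after
F [10,11]: after
G [12,16]: after
H [13,15]: after

B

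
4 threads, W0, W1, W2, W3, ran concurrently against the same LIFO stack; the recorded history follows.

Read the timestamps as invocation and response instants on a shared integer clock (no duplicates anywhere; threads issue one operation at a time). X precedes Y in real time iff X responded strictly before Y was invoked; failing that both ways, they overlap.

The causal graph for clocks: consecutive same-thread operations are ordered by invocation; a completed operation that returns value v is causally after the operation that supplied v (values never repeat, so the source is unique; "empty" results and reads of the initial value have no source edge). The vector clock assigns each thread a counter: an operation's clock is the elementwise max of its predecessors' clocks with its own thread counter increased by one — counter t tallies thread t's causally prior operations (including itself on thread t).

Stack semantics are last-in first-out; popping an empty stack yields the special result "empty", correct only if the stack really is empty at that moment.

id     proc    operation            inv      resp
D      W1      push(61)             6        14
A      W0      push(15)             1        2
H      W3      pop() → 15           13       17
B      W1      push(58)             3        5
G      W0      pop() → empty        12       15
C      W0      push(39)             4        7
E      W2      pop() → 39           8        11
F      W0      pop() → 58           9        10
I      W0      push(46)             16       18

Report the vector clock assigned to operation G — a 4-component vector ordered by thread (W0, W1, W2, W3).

B, invoked 3, has no incoming edges; only W1's bump applies → (0, 1, 0, 0)
A, invoked 1, has no incoming edges; only W0's bump applies → (1, 0, 0, 0)
D (invocation 6): componentwise max over VC(B)=(0, 1, 0, 0), +1 at W1, giving (0, 2, 0, 0)
H (invocation 13): componentwise max over VC(A)=(1, 0, 0, 0), +1 at W3, giving (1, 0, 0, 1)
C (invocation 4): componentwise max over VC(A)=(1, 0, 0, 0), +1 at W0, giving (2, 0, 0, 0)
E (invocation 8): componentwise max over VC(C)=(2, 0, 0, 0), +1 at W2, giving (2, 0, 1, 0)
F (invocation 9): componentwise max over VC(B)=(0, 1, 0, 0), VC(C)=(2, 0, 0, 0), +1 at W0, giving (3, 1, 0, 0)
G (invocation 12): componentwise max over VC(F)=(3, 1, 0, 0), +1 at W0, giving (4, 1, 0, 0)
I (invocation 16): componentwise max over VC(G)=(4, 1, 0, 0), +1 at W0, giving (5, 1, 0, 0)
target: VC(G) = (4, 1, 0, 0)

(4, 1, 0, 0)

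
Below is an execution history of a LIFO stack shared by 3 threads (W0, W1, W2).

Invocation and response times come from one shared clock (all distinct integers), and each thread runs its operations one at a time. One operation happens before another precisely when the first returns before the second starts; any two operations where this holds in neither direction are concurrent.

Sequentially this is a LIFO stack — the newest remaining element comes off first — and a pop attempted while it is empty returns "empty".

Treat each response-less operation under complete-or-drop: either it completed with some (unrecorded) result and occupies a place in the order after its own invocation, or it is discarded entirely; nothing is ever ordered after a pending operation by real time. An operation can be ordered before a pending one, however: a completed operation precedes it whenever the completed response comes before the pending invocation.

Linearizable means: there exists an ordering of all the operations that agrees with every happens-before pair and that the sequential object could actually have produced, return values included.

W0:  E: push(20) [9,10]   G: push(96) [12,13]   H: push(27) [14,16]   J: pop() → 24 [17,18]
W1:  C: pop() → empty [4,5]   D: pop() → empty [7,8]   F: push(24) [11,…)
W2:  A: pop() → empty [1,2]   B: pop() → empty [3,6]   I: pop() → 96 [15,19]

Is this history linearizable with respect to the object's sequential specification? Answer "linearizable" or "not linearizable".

a witness: A, B, C, D, E, G, I, H, F, J
after step 1 (A pop() → empty): stack <>
after step 2 (B pop() → empty): stack <>
after step 3 (C pop() → empty): stack <>
after step 4 (D pop() → empty): stack <>
after step 5 (E push(20)): stack <20>
after step 6 (G push(96)): stack <20,96>
after step 7 (I pop() → 96): stack <20>
after step 8 (H push(27)): stack <20,27>
after step 9 (F push(24) (pending, included)): stack <20,27,24>
after step 10 (J pop() → 24): stack <20,27>

linearizable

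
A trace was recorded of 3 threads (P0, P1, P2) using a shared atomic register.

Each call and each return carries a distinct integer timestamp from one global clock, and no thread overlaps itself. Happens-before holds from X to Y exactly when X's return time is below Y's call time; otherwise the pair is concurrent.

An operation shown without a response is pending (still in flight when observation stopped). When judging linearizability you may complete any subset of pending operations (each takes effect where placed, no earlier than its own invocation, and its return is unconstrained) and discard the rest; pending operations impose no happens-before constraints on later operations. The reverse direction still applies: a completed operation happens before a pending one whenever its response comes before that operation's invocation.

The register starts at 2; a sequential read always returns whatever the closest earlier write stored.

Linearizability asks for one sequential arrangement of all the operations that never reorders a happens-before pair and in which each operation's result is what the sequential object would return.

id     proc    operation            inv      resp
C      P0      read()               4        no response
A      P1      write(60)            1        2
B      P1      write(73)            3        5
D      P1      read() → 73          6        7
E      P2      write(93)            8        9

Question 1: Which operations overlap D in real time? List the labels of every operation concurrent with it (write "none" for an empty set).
overlap test against D [6,7]: concurrent iff the interval meets 6..7
A [1,2]: before
B [3,5]: before
C [4,…): concurrent
E [8,9]: after

C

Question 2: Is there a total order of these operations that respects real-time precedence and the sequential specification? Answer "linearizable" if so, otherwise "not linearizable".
a witness: A, B, C, D, E
after step 1 (A write(60)): value 60
after step 2 (B write(73)): value 73
after step 3 (C read() (pending, included)): value 73
after step 4 (D read() → 73): value 73
after step 5 (E write(93)): value 93

linearizable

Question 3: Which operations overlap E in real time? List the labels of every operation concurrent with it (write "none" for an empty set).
E spans [8,9]; an op avoiding the whole window 8..9 is ordered, any other is concurrent
A [1,2]: before
B [3,5]: before
C [4,…): concurrent
D [6,7]: before

C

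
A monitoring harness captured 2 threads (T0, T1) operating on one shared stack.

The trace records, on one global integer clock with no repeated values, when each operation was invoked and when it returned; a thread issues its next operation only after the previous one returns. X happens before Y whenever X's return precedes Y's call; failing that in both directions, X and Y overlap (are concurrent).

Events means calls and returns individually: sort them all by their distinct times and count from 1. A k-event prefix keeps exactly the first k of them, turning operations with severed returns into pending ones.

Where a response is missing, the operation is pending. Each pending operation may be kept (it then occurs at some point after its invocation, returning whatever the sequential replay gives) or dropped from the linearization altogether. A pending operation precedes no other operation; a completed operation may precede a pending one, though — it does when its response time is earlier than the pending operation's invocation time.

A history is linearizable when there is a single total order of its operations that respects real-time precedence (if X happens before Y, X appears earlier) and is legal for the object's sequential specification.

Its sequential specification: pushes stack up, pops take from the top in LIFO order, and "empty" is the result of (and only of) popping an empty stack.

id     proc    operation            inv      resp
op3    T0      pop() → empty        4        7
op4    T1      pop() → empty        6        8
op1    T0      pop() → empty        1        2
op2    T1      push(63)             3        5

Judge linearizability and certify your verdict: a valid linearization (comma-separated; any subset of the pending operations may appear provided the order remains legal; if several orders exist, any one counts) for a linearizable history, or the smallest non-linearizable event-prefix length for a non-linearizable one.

events 1..7 are fine; event 8 — the response of op4 at time 8 — makes the prefix non-linearizable
the 4 completed operations admit 3 real-time orders; each fails the stack replay
e.g. op1, op2, op3, op4: illegal at step 3, since op3 pop() → empty cannot apply there
e.g. op1, op2, op4, op3: illegal at step 3, since op4 pop() → empty cannot apply there

not linearizable — minimal violating prefix: 8 events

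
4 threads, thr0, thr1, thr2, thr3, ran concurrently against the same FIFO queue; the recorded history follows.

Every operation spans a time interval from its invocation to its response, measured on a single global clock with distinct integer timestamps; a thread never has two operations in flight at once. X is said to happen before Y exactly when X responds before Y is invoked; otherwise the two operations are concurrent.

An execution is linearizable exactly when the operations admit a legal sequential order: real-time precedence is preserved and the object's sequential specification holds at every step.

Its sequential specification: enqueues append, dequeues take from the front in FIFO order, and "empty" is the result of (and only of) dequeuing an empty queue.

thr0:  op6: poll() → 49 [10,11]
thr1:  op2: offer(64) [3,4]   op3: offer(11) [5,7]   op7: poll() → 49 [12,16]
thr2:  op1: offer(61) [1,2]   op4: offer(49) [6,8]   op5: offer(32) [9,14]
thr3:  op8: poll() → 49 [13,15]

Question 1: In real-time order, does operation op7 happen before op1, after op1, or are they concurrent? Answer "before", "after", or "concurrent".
after

op7 spans [12,16], op1 spans [1,2]
resp(op1)=2 < inv(op7)=12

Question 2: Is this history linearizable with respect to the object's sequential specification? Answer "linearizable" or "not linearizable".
not linearizable

cut after 10 events: linearizable; cut after 11 events (op6 responds, time 11): not linearizable
the 5 completed operations admit 2 real-time orders; each fails the FIFO queue replay
no escape via the 1 pending operation (op5): every completion choice fails
take op1, op2, op3, op4, op6 (pending dropped): step 5 already fails, because op6 poll() → 49 cannot occur there
take op1, op2, op4, op3, op6 (pending dropped): step 5 already fails, because op6 poll() → 49 cannot occur there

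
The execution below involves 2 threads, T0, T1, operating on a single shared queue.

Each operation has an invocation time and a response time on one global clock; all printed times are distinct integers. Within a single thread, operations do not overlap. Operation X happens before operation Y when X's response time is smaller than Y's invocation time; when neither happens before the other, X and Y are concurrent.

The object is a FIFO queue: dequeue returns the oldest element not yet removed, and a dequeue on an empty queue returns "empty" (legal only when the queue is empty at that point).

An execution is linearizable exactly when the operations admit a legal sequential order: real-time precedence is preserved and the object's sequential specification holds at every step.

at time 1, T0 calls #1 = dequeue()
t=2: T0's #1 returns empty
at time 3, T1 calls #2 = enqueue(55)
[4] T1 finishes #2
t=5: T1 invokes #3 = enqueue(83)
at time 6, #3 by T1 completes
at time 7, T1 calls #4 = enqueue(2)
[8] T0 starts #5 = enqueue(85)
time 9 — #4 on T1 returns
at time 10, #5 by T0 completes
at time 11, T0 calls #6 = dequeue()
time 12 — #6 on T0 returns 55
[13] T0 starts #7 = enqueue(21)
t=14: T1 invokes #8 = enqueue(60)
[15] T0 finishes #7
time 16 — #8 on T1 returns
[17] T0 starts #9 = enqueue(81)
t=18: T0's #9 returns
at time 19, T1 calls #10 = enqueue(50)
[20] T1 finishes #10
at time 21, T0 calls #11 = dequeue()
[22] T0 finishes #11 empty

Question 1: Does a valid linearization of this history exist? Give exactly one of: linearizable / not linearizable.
the violation lands at event 22, #11's response at time 22: events 1..21 linearize, events 1..22 do not
the 11 completed operations admit 4 real-time orders; each fails the queue replay
for example #1, #2, #3, #4, #5, #6, #7, #8, #9, #10, #11 fails at step 11: #11 dequeue() → empty is not legal there
for example #1, #2, #3, #4, #5, #6, #8, #7, #9, #10, #11 fails at step 11: #11 dequeue() → empty is not legal there

not linearizable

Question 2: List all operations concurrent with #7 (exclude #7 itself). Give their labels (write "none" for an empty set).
Answer: #8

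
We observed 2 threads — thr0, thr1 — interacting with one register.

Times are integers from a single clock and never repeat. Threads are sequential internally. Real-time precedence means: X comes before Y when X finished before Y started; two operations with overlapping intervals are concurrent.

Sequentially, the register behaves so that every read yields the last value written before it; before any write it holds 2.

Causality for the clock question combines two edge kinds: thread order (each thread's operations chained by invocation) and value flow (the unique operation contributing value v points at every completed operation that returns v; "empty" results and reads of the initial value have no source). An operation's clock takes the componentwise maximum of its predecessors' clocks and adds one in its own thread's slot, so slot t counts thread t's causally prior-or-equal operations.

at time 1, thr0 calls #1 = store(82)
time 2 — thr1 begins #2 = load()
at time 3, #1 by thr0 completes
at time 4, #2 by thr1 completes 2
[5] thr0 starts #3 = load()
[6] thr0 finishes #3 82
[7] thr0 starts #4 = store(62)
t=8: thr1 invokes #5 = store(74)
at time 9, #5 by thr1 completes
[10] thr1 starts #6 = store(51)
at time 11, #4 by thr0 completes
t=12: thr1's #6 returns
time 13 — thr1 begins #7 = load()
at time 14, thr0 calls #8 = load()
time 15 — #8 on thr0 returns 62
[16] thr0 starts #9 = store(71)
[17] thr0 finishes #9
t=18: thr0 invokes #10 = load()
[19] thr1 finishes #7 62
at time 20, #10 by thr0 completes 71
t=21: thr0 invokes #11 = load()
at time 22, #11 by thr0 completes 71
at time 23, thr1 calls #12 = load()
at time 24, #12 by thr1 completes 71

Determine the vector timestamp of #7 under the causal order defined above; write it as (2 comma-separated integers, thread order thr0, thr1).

(3, 4)

#2, invoked 2, has no incoming edges; only thr1's bump applies → (0, 1)
#1, invoked 1, has no incoming edges; only thr0's bump applies → (1, 0)
#5 (invocation 8): componentwise max over VC(#2)=(0, 1), +1 at thr1, giving (0, 2)
#3 (invocation 5): componentwise max over VC(#1)=(1, 0), +1 at thr0, giving (2, 0)
#6 (invocation 10): componentwise max over VC(#5)=(0, 2), +1 at thr1, giving (0, 3)
#4 (invocation 7): componentwise max over VC(#3)=(2, 0), +1 at thr0, giving (3, 0)
#8 (invocation 14): componentwise max over VC(#4)=(3, 0), +1 at thr0, giving (4, 0)
#9 (invocation 16): componentwise max over VC(#8)=(4, 0), +1 at thr0, giving (5, 0)
#10 (invocation 18): componentwise max over VC(#9)=(5, 0), +1 at thr0, giving (6, 0)
#7 (invocation 13): componentwise max over VC(#4)=(3, 0), VC(#6)=(0, 3), +1 at thr1, giving (3, 4)
#11 (invocation 21): componentwise max over VC(#9)=(5, 0), VC(#10)=(6, 0), +1 at thr0, giving (7, 0)
#12 (invocation 23): componentwise max over VC(#7)=(3, 4), VC(#9)=(5, 0), +1 at thr1, giving (5, 5)
target: VC(#7) = (3, 4)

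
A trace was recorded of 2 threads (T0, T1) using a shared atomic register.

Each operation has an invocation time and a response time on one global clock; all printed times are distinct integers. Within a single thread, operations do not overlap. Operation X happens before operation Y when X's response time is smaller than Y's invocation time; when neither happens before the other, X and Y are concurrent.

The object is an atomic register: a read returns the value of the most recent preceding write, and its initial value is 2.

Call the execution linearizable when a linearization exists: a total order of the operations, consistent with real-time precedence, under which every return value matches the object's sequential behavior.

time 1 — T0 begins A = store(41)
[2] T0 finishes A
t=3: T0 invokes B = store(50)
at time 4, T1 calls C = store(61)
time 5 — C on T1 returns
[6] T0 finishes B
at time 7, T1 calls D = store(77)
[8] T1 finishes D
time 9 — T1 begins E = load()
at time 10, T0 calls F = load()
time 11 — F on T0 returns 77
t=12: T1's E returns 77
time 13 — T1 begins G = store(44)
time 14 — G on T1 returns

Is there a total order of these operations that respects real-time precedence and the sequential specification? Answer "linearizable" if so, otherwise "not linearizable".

linearizable

a witness: A, B, C, D, E, F, G
after step 1 (A store(41)): value 41
after step 2 (B store(50)): value 50
after step 3 (C store(61)): value 61
after step 4 (D store(77)): value 77
after step 5 (E load() → 77): value 77
after step 6 (F load() → 77): value 77
after step 7 (G store(44)): value 44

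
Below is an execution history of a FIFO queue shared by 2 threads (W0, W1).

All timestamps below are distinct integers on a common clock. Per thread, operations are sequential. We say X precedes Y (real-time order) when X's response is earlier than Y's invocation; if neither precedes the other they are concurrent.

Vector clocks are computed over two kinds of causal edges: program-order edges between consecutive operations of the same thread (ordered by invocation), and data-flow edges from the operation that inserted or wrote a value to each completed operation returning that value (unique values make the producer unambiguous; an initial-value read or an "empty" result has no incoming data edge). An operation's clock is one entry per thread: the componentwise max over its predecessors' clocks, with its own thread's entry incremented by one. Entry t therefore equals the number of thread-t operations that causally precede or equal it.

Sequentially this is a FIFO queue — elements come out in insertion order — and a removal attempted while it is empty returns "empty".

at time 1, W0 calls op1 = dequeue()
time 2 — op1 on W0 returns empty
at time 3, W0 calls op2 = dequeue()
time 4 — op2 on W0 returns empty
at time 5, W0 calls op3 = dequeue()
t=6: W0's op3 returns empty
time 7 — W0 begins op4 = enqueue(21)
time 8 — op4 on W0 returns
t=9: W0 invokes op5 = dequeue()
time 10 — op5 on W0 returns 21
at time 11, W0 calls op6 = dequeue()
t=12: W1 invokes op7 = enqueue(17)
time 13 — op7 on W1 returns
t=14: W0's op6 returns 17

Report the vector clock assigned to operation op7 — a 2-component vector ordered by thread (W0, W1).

invoked at 12, op7 has no predecessors; its own W1 bump gives (0, 1)
invoked at 1, op1 has no predecessors; its own W0 bump gives (1, 0)
op2 (invocation 3): componentwise max over VC(op1)=(1, 0), +1 at W0, giving (2, 0)
op3 (invocation 5): componentwise max over VC(op2)=(2, 0), +1 at W0, giving (3, 0)
op4 (invocation 7): componentwise max over VC(op3)=(3, 0), +1 at W0, giving (4, 0)
op5 (invocation 9): componentwise max over VC(op4)=(4, 0), +1 at W0, giving (5, 0)
op6 (invocation 11): componentwise max over VC(op5)=(5, 0), VC(op7)=(0, 1), +1 at W0, giving (6, 1)
target: VC(op7) = (0, 1)

(0, 1)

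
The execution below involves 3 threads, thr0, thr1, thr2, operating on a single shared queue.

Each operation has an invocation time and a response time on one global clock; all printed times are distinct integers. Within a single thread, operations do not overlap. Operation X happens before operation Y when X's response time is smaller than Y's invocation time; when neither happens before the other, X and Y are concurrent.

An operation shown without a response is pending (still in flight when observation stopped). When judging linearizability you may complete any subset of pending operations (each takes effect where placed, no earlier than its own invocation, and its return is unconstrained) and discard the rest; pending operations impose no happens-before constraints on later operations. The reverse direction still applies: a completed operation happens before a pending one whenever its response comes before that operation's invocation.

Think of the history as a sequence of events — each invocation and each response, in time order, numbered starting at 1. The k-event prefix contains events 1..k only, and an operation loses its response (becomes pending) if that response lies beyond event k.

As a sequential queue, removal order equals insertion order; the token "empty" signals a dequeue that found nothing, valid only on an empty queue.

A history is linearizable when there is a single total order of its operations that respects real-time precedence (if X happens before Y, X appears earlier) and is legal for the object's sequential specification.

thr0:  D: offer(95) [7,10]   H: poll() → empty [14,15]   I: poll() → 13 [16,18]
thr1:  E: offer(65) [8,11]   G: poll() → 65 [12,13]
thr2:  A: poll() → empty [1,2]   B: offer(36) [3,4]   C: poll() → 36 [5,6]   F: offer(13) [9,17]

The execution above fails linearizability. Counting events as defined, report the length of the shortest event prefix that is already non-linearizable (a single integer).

15

one valid order for events 1..14 is A, B, C, E, D, F, G:
after step 1 (A poll() → empty): queue <>
after step 2 (B offer(36)): queue <36>
after step 3 (C poll() → 36): queue <>
after step 4 (E offer(65)): queue <65>
after step 5 (D offer(95)): queue <65,95>
after step 6 (F offer(13) (pending, included)): queue <65,95,13>
after step 7 (G poll() → 65): queue <95,13>
at event 15 (H's time-15 response) nothing linearizes any more
no completion choice of the 1 pending operation (F) rescues it — every subset was tried
one such order, A, B, C, D, E, G, H (pending dropped), breaks at step 6 where G poll() → 65 is illegal
one such order, A, B, C, E, D, G, H (pending dropped), breaks at step 7 where H poll() → empty is illegal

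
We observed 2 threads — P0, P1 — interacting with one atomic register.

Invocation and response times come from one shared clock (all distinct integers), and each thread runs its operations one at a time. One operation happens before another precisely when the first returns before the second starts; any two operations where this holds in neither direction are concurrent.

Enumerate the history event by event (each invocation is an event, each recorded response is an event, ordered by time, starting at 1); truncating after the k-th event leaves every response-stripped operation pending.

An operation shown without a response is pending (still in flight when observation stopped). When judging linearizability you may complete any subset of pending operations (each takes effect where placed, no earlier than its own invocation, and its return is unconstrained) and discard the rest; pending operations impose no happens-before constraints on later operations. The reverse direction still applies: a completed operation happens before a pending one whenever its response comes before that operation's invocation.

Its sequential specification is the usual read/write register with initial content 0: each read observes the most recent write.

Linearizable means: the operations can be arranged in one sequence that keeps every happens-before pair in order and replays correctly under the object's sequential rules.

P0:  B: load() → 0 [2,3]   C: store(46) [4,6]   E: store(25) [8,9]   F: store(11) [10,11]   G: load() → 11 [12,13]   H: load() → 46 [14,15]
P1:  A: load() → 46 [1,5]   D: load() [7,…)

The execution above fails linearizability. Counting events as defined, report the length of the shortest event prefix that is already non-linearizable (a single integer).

a valid linearization of events 1..14 exists, for instance B, C, A, D, E, F, G:
1. B load() → 0, leaving value 0
2. C store(46), leaving value 46
3. A load() → 46, leaving value 46
4. D load() (pending, included), leaving value 46
5. E store(25), leaving value 25
6. F store(11), leaving value 11
7. G load() → 11, leaving value 11
event 15 — H's response, time 15 — after it, nothing linearizes
include/drop combinations of the 1 pending operation (D) were all tried; none helps
one such order, A, B, C, E, F, G, H (pending dropped), breaks at step 1 where A load() → 46 is illegal
one such order, B, A, C, E, F, G, H (pending dropped), breaks at step 2 where A load() → 46 is illegal

15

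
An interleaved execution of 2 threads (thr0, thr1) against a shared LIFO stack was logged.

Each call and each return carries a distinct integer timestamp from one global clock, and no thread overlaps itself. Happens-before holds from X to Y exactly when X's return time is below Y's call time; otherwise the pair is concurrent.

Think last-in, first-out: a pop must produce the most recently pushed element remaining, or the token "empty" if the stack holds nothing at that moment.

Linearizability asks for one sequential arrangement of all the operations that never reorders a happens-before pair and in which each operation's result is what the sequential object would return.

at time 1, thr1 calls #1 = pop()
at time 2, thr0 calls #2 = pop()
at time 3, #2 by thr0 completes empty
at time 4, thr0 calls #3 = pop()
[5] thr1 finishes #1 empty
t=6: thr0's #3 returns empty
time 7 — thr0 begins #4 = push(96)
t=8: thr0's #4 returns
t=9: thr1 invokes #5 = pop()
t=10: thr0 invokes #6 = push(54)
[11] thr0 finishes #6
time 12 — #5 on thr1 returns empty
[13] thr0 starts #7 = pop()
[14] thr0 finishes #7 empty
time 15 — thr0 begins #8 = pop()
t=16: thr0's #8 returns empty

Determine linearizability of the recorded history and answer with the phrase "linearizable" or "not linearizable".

not linearizable

the violation lands at event 12, #5's response at time 12: events 1..11 linearize, events 1..12 do not
all 6 real-time-respecting orders fail — 6 completed LIFO stack operations, no legal replay
for example #1, #2, #3, #4, #5, #6 fails at step 5: #5 pop() → empty is not legal there
for example #1, #2, #3, #4, #6, #5 fails at step 6: #5 pop() → empty is not legal there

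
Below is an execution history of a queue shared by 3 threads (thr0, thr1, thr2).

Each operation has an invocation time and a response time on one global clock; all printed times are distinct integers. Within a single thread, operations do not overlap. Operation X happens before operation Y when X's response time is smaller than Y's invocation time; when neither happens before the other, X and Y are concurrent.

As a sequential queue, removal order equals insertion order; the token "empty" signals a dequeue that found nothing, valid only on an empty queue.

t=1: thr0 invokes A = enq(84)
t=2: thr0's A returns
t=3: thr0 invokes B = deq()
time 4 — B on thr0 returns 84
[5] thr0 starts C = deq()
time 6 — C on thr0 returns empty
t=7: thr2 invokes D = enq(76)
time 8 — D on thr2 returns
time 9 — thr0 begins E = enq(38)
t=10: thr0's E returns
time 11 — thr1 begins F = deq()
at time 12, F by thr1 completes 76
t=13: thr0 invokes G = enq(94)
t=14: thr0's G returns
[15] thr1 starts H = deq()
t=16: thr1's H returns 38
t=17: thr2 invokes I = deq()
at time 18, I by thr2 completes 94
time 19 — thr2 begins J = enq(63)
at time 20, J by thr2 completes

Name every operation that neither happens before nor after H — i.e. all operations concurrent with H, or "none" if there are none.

none

overlap test against H [15,16]: concurrent iff the interval meets 15..16
A [1,2]: before
B [3,4]: before
C [5,6]: before
D [7,8]: before
E [9,10]: before
F [11,12]: before
G [13,14]: before
I [17,18]: after
J [19,20]: after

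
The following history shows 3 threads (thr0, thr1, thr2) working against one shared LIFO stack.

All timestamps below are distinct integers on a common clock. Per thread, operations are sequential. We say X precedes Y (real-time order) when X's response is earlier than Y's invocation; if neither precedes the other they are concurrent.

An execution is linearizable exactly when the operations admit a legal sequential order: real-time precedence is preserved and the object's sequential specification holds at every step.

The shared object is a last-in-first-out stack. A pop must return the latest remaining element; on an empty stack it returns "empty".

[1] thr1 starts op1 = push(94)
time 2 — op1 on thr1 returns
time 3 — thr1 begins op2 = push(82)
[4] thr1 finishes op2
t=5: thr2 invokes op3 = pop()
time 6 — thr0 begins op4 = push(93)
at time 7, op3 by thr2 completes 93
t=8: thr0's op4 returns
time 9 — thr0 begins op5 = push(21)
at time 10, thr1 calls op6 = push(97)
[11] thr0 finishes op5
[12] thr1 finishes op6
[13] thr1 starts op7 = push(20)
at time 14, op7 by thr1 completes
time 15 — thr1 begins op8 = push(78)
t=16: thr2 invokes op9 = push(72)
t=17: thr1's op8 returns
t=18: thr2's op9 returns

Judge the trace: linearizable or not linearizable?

witness order: op1, op2, op4, op3, op5, op6, op7, op8, op9
1. op1 push(94), leaving stack <94>
2. op2 push(82), leaving stack <94,82>
3. op4 push(93), leaving stack <94,82,93>
4. op3 pop() → 93, leaving stack <94,82>
5. op5 push(21), leaving stack <94,82,21>
6. op6 push(97), leaving stack <94,82,21,97>
7. op7 push(20), leaving stack <94,82,21,97,20>
8. op8 push(78), leaving stack <94,82,21,97,20,78>
9. op9 push(72), leaving stack <94,82,21,97,20,78,72>

linearizable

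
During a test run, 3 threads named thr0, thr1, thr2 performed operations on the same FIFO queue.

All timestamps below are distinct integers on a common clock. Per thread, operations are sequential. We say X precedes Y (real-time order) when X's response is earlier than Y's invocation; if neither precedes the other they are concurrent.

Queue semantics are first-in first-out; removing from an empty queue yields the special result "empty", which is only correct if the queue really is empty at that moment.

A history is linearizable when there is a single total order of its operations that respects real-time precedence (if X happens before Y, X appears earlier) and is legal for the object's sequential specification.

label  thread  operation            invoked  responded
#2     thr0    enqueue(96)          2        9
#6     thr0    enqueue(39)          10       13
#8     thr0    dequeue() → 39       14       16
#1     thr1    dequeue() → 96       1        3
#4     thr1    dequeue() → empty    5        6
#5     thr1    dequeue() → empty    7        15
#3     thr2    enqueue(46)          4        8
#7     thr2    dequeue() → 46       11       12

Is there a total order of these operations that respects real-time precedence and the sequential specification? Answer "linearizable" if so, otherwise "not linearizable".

linearizable

witness order: #2, #1, #4, #3, #6, #7, #8, #5
1. #2 enqueue(96), leaving queue <96>
2. #1 dequeue() → 96, leaving queue <>
3. #4 dequeue() → empty, leaving queue <>
4. #3 enqueue(46), leaving queue <46>
5. #6 enqueue(39), leaving queue <46,39>
6. #7 dequeue() → 46, leaving queue <39>
7. #8 dequeue() → 39, leaving queue <>
8. #5 dequeue() → empty, leaving queue <>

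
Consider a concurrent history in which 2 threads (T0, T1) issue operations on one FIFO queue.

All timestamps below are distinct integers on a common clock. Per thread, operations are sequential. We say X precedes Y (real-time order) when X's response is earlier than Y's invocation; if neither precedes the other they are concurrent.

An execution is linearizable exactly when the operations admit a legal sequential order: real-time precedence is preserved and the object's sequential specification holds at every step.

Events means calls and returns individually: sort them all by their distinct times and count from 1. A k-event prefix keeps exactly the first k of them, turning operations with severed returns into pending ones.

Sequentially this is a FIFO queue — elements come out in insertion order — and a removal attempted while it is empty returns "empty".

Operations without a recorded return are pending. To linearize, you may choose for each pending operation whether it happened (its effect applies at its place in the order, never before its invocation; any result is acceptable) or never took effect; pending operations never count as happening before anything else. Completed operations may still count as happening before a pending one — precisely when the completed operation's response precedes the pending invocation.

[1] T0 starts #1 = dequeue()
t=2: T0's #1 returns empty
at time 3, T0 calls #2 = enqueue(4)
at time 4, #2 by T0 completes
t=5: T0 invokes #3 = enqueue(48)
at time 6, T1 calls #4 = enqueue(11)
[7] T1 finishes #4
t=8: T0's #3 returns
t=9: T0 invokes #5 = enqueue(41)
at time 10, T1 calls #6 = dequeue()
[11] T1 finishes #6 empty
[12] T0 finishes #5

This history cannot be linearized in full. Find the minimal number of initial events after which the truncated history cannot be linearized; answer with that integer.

11

one valid order for events 1..10 is #1, #2, #3, #4:
after step 1 (#1 dequeue() → empty): queue <>
after step 2 (#2 enqueue(4)): queue <4>
after step 3 (#3 enqueue(48)): queue <4,48>
after step 4 (#4 enqueue(11)): queue <4,48,11>
with event 11 included (#6 responding at time 11), all real-time-consistent orders fail
completion choices over the 1 pending operation (#5) were checked; none helps
one such order, #1, #2, #3, #4, #6 (pending dropped), breaks at step 5 where #6 dequeue() → empty is illegal
one such order, #1, #2, #4, #3, #6 (pending dropped), breaks at step 5 where #6 dequeue() → empty is illegal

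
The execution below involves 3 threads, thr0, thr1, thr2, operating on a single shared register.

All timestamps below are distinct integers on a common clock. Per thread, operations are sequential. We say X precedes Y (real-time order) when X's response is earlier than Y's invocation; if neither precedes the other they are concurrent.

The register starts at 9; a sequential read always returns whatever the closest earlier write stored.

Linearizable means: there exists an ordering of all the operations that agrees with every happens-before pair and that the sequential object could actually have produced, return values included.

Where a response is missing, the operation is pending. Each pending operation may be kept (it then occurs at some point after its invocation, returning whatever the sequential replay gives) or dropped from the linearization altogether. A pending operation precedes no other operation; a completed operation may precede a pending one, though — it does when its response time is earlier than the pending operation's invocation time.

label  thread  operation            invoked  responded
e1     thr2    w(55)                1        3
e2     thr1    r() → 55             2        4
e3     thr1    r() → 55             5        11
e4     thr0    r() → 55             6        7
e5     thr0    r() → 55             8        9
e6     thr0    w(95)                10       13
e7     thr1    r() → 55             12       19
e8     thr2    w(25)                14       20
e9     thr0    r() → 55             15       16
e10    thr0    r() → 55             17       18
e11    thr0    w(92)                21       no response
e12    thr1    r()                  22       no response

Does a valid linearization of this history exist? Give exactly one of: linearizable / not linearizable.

not linearizable

through event 15 a valid linearization exists; event 16 (e9 responding at time 16) ends that
no legal order exists: 8 real-time-consistent candidates over 7 completed register operations, all rejected
no escape via the 2 pending operations (e7, e8): every completion choice fails
one such order, e1, e2, e3, e4, e5, e6, e9 (pending dropped), breaks at step 7 where e9 r() → 55 is illegal
one such order, e1, e2, e4, e3, e5, e6, e9 (pending dropped), breaks at step 7 where e9 r() → 55 is illegal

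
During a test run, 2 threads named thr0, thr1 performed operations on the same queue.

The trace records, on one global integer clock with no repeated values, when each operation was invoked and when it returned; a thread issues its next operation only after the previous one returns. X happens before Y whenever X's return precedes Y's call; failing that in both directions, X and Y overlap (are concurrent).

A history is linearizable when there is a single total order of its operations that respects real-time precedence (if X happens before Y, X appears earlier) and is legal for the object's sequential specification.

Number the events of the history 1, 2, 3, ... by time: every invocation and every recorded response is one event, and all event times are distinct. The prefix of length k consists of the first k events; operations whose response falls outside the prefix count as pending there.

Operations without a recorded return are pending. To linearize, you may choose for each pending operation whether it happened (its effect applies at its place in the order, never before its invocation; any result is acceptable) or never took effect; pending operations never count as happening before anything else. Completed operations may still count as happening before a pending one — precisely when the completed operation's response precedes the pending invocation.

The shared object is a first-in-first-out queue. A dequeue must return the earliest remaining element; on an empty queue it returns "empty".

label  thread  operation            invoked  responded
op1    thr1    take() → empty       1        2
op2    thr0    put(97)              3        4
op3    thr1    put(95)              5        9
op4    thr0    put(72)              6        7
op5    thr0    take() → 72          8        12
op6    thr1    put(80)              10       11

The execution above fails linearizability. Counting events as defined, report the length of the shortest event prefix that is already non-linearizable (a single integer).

one valid order for events 1..11 is op1, op2, op3, op4, op5, op6:
step 1: op1 take() → empty — queue <>
step 2: op2 put(97) — queue <97>
step 3: op3 put(95) — queue <97,95>
step 4: op4 put(72) — queue <97,95,72>
step 5: op5 take() (pending, included) — queue <95,72>
step 6: op6 put(80) — queue <95,72,80>
at event 12 (op5's time-12 response) nothing linearizes any more
for example op1, op2, op3, op4, op5, op6 fails at step 5: op5 take() → 72 is not legal there
for example op1, op2, op3, op4, op6, op5 fails at step 6: op5 take() → 72 is not legal there

12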